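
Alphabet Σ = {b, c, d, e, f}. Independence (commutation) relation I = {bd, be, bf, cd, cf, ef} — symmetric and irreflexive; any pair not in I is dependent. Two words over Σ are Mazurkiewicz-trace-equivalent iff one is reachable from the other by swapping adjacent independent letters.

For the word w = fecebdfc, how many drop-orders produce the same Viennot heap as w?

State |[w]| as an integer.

44

0(f) covers ∅
1(e) covers ∅
2(c) covers 1:e
3(e) covers 2:c
4(b) covers 2:c
5(d) covers 0:f, 3:e
6(f) covers 5:d
7(c) covers 3:e, 4:b
floor of heap: 0:f, 1:e
completions by unplaced set U, small U first (add the entries for U minus each lowest piece of U):
  |U|=1: {6}:1  {7}:1
  |U|=2: {4,7}:1  {5,6}:1  {6,7}:2
  |U|=3: {0,5,6}:1  {4,6,7}:3  {5,6,7}:3
  |U|=4: {0,5,6,7}:4  {3,5,6,7}:3  {4,5,6,7}:6
  |U|=5: {0,3,5,6,7}:7  {0,4,5,6,7}:10  {3,4,5,6,7}:9
  |U|=6: {0,3,4,5,6,7}:26  {2,3,4,5,6,7}:9
  start at 0(f): 9
  start at 1(e): 35
sum over floor = 44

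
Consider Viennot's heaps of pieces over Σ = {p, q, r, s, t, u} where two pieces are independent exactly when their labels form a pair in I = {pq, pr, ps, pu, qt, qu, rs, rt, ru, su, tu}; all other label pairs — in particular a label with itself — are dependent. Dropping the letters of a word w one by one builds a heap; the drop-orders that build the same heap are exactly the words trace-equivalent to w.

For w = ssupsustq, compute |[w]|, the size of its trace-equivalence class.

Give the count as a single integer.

396

0(s) covers ∅
1(s) covers 0:s
2(u) covers ∅
3(p) covers ∅
4(s) covers 1:s
5(u) covers 2:u
6(s) covers 4:s
7(t) covers 3:p, 6:s
8(q) covers 6:s
floor of heap: 0:s, 2:u, 3:p
completions by unplaced set U, small U first (add the entries for U minus each lowest piece of U):
  |U|=1: {5}:1  {7}:1  {8}:1
  |U|=2: {2,5}:1  {3,7}:1  {5,7}:2  {5,8}:2  {7,8}:2
  |U|=3: {2,5,7}:3  {2,5,8}:3  {3,5,7}:3  {3,7,8}:3  {5,7,8}:6  {6,7,8}:2
  |U|=4: {2,3,5,7}:6  {2,5,7,8}:12  {3,5,7,8}:12  {3,6,7,8}:5  {4,6,7,8}:2  {5,6,7,8}:8
  |U|=5: {1,4,6,7,8}:2  {2,3,5,7,8}:30  {2,5,6,7,8}:20  {3,4,6,7,8}:7  {3,5,6,7,8}:25  {4,5,6,7,8}:10
  |U|=6: {0,1,4,6,7,8}:2  {1,3,4,6,7,8}:9  {1,4,5,6,7,8}:12  {2,3,5,6,7,8}:75  {2,4,5,6,7,8}:30  {3,4,5,6,7,8}:42
  |U|=7: {0,1,3,4,6,7,8}:11  {0,1,4,5,6,7,8}:14  {1,2,4,5,6,7,8}:42  {1,3,4,5,6,7,8}:63  {2,3,4,5,6,7,8}:147
  start at 0(s): 252
  start at 2(u): 88
  start at 3(p): 56
sum over floor = 396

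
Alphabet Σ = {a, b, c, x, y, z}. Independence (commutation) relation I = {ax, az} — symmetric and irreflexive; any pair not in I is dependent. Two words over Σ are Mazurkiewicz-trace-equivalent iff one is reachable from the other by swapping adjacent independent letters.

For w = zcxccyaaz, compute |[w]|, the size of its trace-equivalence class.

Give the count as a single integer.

3

#0=z has no predecessor
#1=c depends on [0:z]
#2=x depends on [1:c]
#3=c depends on [2:x]
#4=c depends on [3:c]
#5=y depends on [4:c]
#6=a depends on [5:y]
#7=a depends on [6:a]
#8=z depends on [5:y]
sources: [0:z]
N(rest) = Σ N(rest − s) over sources s of rest; N(one piece) = 1:
  size 1 → [7]=1  [8]=1
  size 2 → [6,7]=1  [7,8]=2
  size 3 → [6,7,8]=3
  size 4 → [5,6,7,8]=3
  size 5 → [4,5,6,7,8]=3
  size 6 → [3,4,5,6,7,8]=3
  size 7 → [2,3,4,5,6,7,8]=3
  first=0(z) contributes 3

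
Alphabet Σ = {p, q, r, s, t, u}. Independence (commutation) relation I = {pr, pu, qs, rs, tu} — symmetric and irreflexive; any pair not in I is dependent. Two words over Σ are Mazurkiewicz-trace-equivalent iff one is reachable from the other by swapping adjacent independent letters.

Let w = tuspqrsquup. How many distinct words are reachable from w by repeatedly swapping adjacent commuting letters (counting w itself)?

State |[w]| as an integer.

24

piece 0:t — minimal
piece 1:u — minimal
piece 2:s rests on {0:t, 1:u}
piece 3:p rests on {2:s}
piece 4:q rests on {3:p}
piece 5:r rests on {4:q}
piece 6:s rests on {3:p}
piece 7:q rests on {5:r}
piece 8:u rests on {6:s, 7:q}
piece 9:u rests on {8:u}
piece 10:p rests on {6:s, 7:q}
minimal pieces: {0:t, 1:u}
ways to finish when only these pieces remain (= sum over removing one remaining piece with nothing left below it):
  1 left: {9}→1  {10}→1
  2 left: {8,9}→1  {9,10}→2
  3 left: {8,9,10}→3
  4 left: {6,8,9,10}→3  {7,8,9,10}→3
  5 left: {5,7,8,9,10}→3  {6,7,8,9,10}→6
  6 left: {4,5,7,8,9,10}→3  {5,6,7,8,9,10}→9
  7 left: {4,5,6,7,8,9,10}→12
  8 left: {3,4,5,6,7,8,9,10}→12
  9 left: {2,3,4,5,6,7,8,9,10}→12
  placing 0:t first → 12 extensions
  placing 1:u first → 12 extensions
total linear extensions = 24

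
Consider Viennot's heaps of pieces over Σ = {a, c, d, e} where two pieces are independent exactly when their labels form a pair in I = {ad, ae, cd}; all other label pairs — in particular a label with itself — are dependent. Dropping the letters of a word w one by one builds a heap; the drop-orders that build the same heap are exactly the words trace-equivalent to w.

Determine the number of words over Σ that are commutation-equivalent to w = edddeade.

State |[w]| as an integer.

0(e) covers ∅
1(d) covers 0:e
2(d) covers 1:d
3(d) covers 2:d
4(e) covers 3:d
5(a) covers ∅
6(d) covers 4:e
7(e) covers 6:d
floor of heap: 0:e, 5:a
completions by unplaced set U, small U first (add the entries for U minus each lowest piece of U):
  |U|=1: {5}:1  {7}:1
  |U|=2: {5,7}:2  {6,7}:1
  |U|=3: {4,6,7}:1  {5,6,7}:3
  |U|=4: {3,4,6,7}:1  {4,5,6,7}:4
  |U|=5: {2,3,4,6,7}:1  {3,4,5,6,7}:5
  |U|=6: {1,2,3,4,6,7}:1  {2,3,4,5,6,7}:6
  start at 0(e): 7
  start at 5(a): 1
sum over floor = 8

8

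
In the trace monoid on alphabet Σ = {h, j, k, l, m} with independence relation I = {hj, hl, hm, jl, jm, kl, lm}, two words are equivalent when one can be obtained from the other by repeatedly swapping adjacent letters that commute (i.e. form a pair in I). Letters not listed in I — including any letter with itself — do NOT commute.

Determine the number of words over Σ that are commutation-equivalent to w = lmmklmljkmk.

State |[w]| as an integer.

330

drop 0:l onto floor
drop 1:m onto floor
drop 2:m onto {1:m}
drop 3:k onto {2:m}
drop 4:l onto {0:l}
drop 5:m onto {3:k}
drop 6:l onto {4:l}
drop 7:j onto {3:k}
drop 8:k onto {5:m, 7:j}
drop 9:m onto {8:k}
drop 10:k onto {9:m}
ground layer = {0:l, 1:m}
drop-orders for the pieces not yet dropped (sum over which currently-grounded one goes next):
  1 to go: {6} 1  {10} 1
  2 to go: {4,6} 1  {6,10} 2  {9,10} 1
  3 to go: {0,4,6} 1  {4,6,10} 3  {6,9,10} 3  {8,9,10} 1
  4 to go: {0,4,6,10} 4  {4,6,9,10} 6  {5,8,9,10} 1  {6,8,9,10} 4  {7,8,9,10} 1
  5 to go: {0,4,6,9,10} 10  {4,6,8,9,10} 10  {5,6,8,9,10} 5  {5,7,8,9,10} 2  {6,7,8,9,10} 5
  6 to go: {0,4,6,8,9,10} 20  {3,5,7,8,9,10} 2  {4,5,6,8,9,10} 15  {4,6,7,8,9,10} 15  {5,6,7,8,9,10} 12
  7 to go: {0,4,5,6,8,9,10} 35  {0,4,6,7,8,9,10} 35  {2,3,5,7,8,9,10} 2  {3,5,6,7,8,9,10} 14  {4,5,6,7,8,9,10} 42
  8 to go: {0,4,5,6,7,8,9,10} 112  {1,2,3,5,7,8,9,10} 2  {2,3,5,6,7,8,9,10} 16  {3,4,5,6,7,8,9,10} 56
  9 to go: {0,3,4,5,6,7,8,9,10} 168  {1,2,3,5,6,7,8,9,10} 18  {2,3,4,5,6,7,8,9,10} 72
  if 0:l drops first: 90 orders
  if 1:m drops first: 240 orders
heap linearizations: 330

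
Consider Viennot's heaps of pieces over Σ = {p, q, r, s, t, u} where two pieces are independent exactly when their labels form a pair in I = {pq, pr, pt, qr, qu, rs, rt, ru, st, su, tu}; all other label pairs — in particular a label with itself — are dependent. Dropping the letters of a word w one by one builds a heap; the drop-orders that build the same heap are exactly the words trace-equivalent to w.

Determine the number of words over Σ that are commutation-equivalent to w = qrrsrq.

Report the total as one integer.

20

0(q) covers ∅
1(r) covers ∅
2(r) covers 1:r
3(s) covers 0:q
4(r) covers 2:r
5(q) covers 3:s
floor of heap: 0:q, 1:r
completions by unplaced set U, small U first (add the entries for U minus each lowest piece of U):
  |U|=1: {4}:1  {5}:1
  |U|=2: {2,4}:1  {3,5}:1  {4,5}:2
  |U|=3: {0,3,5}:1  {1,2,4}:1  {2,4,5}:3  {3,4,5}:3
  |U|=4: {0,3,4,5}:4  {1,2,4,5}:4  {2,3,4,5}:6
  start at 0(q): 10
  start at 1(r): 10
sum over floor = 20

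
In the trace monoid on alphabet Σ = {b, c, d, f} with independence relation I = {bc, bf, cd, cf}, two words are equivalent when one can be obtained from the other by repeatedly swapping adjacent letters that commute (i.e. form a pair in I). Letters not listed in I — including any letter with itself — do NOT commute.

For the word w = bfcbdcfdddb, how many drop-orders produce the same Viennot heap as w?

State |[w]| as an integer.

165

piece 0:b — minimal
piece 1:f — minimal
piece 2:c — minimal
piece 3:b rests on {0:b}
piece 4:d rests on {1:f, 3:b}
piece 5:c rests on {2:c}
piece 6:f rests on {4:d}
piece 7:d rests on {6:f}
piece 8:d rests on {7:d}
piece 9:d rests on {8:d}
piece 10:b rests on {9:d}
minimal pieces: {0:b, 1:f, 2:c}
ways to finish when only these pieces remain (= sum over removing one remaining piece with nothing left below it):
  1 left: {5}→1  {10}→1
  2 left: {2,5}→1  {5,10}→2  {9,10}→1
  3 left: {2,5,10}→3  {5,9,10}→3  {8,9,10}→1
  4 left: {2,5,9,10}→6  {5,8,9,10}→4  {7,8,9,10}→1
  5 left: {2,5,8,9,10}→10  {5,7,8,9,10}→5  {6,7,8,9,10}→1
  6 left: {2,5,7,8,9,10}→15  {4,6,7,8,9,10}→1  {5,6,7,8,9,10}→6
  7 left: {1,4,6,7,8,9,10}→1  {2,5,6,7,8,9,10}→21  {3,4,6,7,8,9,10}→1  {4,5,6,7,8,9,10}→7
  8 left: {0,3,4,6,7,8,9,10}→1  {1,3,4,6,7,8,9,10}→2  {1,4,5,6,7,8,9,10}→8  {2,4,5,6,7,8,9,10}→28  {3,4,5,6,7,8,9,10}→8
  9 left: {0,1,3,4,6,7,8,9,10}→3  {0,3,4,5,6,7,8,9,10}→9  {1,2,4,5,6,7,8,9,10}→36  {1,3,4,5,6,7,8,9,10}→18  {2,3,4,5,6,7,8,9,10}→36
  placing 0:b first → 90 extensions
  placing 1:f first → 45 extensions
  placing 2:c first → 30 extensions
total linear extensions = 165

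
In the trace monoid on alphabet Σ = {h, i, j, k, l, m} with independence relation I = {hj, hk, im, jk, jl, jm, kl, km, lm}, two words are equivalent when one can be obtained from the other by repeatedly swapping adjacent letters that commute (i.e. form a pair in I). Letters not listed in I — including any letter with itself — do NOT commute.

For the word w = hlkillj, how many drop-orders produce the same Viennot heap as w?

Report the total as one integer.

9

drop 0:h onto floor
drop 1:l onto {0:h}
drop 2:k onto floor
drop 3:i onto {1:l, 2:k}
drop 4:l onto {3:i}
drop 5:l onto {4:l}
drop 6:j onto {3:i}
ground layer = {0:h, 2:k}
drop-orders for the pieces not yet dropped (sum over which currently-grounded one goes next):
  1 to go: {5} 1  {6} 1
  2 to go: {4,5} 1  {5,6} 2
  3 to go: {4,5,6} 3
  4 to go: {3,4,5,6} 3
  5 to go: {1,3,4,5,6} 3  {2,3,4,5,6} 3
  if 0:h drops first: 6 orders
  if 2:k drops first: 3 orders
heap linearizations: 9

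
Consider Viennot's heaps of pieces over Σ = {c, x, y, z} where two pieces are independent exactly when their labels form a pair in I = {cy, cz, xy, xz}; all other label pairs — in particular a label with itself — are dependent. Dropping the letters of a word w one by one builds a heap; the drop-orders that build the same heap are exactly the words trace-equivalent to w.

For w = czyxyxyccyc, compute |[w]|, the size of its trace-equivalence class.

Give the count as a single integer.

462

0(c) covers ∅
1(z) covers ∅
2(y) covers 1:z
3(x) covers 0:c
4(y) covers 2:y
5(x) covers 3:x
6(y) covers 4:y
7(c) covers 5:x
8(c) covers 7:c
9(y) covers 6:y
10(c) covers 8:c
floor of heap: 0:c, 1:z
completions by unplaced set U, small U first (add the entries for U minus each lowest piece of U):
  |U|=1: {9}:1  {10}:1
  |U|=2: {6,9}:1  {8,10}:1  {9,10}:2
  |U|=3: {4,6,9}:1  {6,9,10}:3  {7,8,10}:1  {8,9,10}:3
  |U|=4: {2,4,6,9}:1  {4,6,9,10}:4  {5,7,8,10}:1  {6,8,9,10}:6  {7,8,9,10}:4
  |U|=5: {1,2,4,6,9}:1  {2,4,6,9,10}:5  {3,5,7,8,10}:1  {4,6,8,9,10}:10  {5,7,8,9,10}:5  {6,7,8,9,10}:10
  |U|=6: {0,3,5,7,8,10}:1  {1,2,4,6,9,10}:6  {2,4,6,8,9,10}:15  {3,5,7,8,9,10}:6  {4,6,7,8,9,10}:20  {5,6,7,8,9,10}:15
  |U|=7: {0,3,5,7,8,9,10}:7  {1,2,4,6,8,9,10}:21  {2,4,6,7,8,9,10}:35  {3,5,6,7,8,9,10}:21  {4,5,6,7,8,9,10}:35
  |U|=8: {0,3,5,6,7,8,9,10}:28  {1,2,4,6,7,8,9,10}:56  {2,4,5,6,7,8,9,10}:70  {3,4,5,6,7,8,9,10}:56
  |U|=9: {0,3,4,5,6,7,8,9,10}:84  {1,2,4,5,6,7,8,9,10}:126  {2,3,4,5,6,7,8,9,10}:126
  start at 0(c): 252
  start at 1(z): 210
sum over floor = 462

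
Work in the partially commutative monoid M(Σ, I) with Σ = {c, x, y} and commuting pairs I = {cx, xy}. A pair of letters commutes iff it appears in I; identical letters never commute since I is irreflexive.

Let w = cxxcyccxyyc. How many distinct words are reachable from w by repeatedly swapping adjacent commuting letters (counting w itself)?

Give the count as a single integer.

165

drop 0:c onto floor
drop 1:x onto floor
drop 2:x onto {1:x}
drop 3:c onto {0:c}
drop 4:y onto {3:c}
drop 5:c onto {4:y}
drop 6:c onto {5:c}
drop 7:x onto {2:x}
drop 8:y onto {6:c}
drop 9:y onto {8:y}
drop 10:c onto {9:y}
ground layer = {0:c, 1:x}
drop-orders for the pieces not yet dropped (sum over which currently-grounded one goes next):
  1 to go: {7} 1  {10} 1
  2 to go: {2,7} 1  {7,10} 2  {9,10} 1
  3 to go: {1,2,7} 1  {2,7,10} 3  {7,9,10} 3  {8,9,10} 1
  4 to go: {1,2,7,10} 4  {2,7,9,10} 6  {6,8,9,10} 1  {7,8,9,10} 4
  5 to go: {1,2,7,9,10} 10  {2,7,8,9,10} 10  {5,6,8,9,10} 1  {6,7,8,9,10} 5
  6 to go: {1,2,7,8,9,10} 20  {2,6,7,8,9,10} 15  {4,5,6,8,9,10} 1  {5,6,7,8,9,10} 6
  7 to go: {1,2,6,7,8,9,10} 35  {2,5,6,7,8,9,10} 21  {3,4,5,6,8,9,10} 1  {4,5,6,7,8,9,10} 7
  8 to go: {0,3,4,5,6,8,9,10} 1  {1,2,5,6,7,8,9,10} 56  {2,4,5,6,7,8,9,10} 28  {3,4,5,6,7,8,9,10} 8
  9 to go: {0,3,4,5,6,7,8,9,10} 9  {1,2,4,5,6,7,8,9,10} 84  {2,3,4,5,6,7,8,9,10} 36
  if 0:c drops first: 120 orders
  if 1:x drops first: 45 orders
heap linearizations: 165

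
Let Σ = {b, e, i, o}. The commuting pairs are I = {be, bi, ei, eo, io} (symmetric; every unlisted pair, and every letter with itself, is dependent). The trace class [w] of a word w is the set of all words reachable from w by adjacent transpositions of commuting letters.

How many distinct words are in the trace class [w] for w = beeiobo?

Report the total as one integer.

105

drop 0:b onto floor
drop 1:e onto floor
drop 2:e onto {1:e}
drop 3:i onto floor
drop 4:o onto {0:b}
drop 5:b onto {4:o}
drop 6:o onto {5:b}
ground layer = {0:b, 1:e, 3:i}
drop-orders for the pieces not yet dropped (sum over which currently-grounded one goes next):
  1 to go: {2} 1  {3} 1  {6} 1
  2 to go: {1,2} 1  {2,3} 2  {2,6} 2  {3,6} 2  {5,6} 1
  3 to go: {1,2,3} 3  {1,2,6} 3  {2,3,6} 6  {2,5,6} 3  {3,5,6} 3  {4,5,6} 1
  4 to go: {0,4,5,6} 1  {1,2,3,6} 12  {1,2,5,6} 6  {2,3,5,6} 12  {2,4,5,6} 4  {3,4,5,6} 4
  5 to go: {0,2,4,5,6} 5  {0,3,4,5,6} 5  {1,2,3,5,6} 30  {1,2,4,5,6} 10  {2,3,4,5,6} 20
  if 0:b drops first: 60 orders
  if 1:e drops first: 30 orders
  if 3:i drops first: 15 orders
heap linearizations: 105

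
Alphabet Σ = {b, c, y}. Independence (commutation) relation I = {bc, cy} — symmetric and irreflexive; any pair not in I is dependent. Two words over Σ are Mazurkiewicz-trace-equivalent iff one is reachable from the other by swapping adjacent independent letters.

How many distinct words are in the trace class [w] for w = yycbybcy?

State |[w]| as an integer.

#0=y has no predecessor
#1=y depends on [0:y]
#2=c has no predecessor
#3=b depends on [1:y]
#4=y depends on [3:b]
#5=b depends on [4:y]
#6=c depends on [2:c]
#7=y depends on [5:b]
sources: [0:y, 2:c]
N(rest) = Σ N(rest − s) over sources s of rest; N(one piece) = 1:
  size 1 → [6]=1  [7]=1
  size 2 → [2,6]=1  [5,7]=1  [6,7]=2
  size 3 → [2,6,7]=3  [4,5,7]=1  [5,6,7]=3
  size 4 → [2,5,6,7]=6  [3,4,5,7]=1  [4,5,6,7]=4
  size 5 → [1,3,4,5,7]=1  [2,4,5,6,7]=10  [3,4,5,6,7]=5
  size 6 → [0,1,3,4,5,7]=1  [1,3,4,5,6,7]=6  [2,3,4,5,6,7]=15
  first=0(y) contributes 21
  first=2(c) contributes 7
|[w]| = 28

28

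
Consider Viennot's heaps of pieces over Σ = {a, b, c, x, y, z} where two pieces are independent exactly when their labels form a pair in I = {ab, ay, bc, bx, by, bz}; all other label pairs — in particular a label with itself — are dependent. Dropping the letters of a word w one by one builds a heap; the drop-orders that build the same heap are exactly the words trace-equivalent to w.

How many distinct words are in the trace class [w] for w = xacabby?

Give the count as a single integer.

42

piece 0:x — minimal
piece 1:a rests on {0:x}
piece 2:c rests on {1:a}
piece 3:a rests on {2:c}
piece 4:b — minimal
piece 5:b rests on {4:b}
piece 6:y rests on {2:c}
minimal pieces: {0:x, 4:b}
ways to finish when only these pieces remain (= sum over removing one remaining piece with nothing left below it):
  1 left: {3}→1  {5}→1  {6}→1
  2 left: {3,5}→2  {3,6}→2  {4,5}→1  {5,6}→2
  3 left: {2,3,6}→2  {3,4,5}→3  {3,5,6}→6  {4,5,6}→3
  4 left: {1,2,3,6}→2  {2,3,5,6}→8  {3,4,5,6}→12
  5 left: {0,1,2,3,6}→2  {1,2,3,5,6}→10  {2,3,4,5,6}→20
  placing 0:x first → 30 extensions
  placing 4:b first → 12 extensions
total linear extensions = 42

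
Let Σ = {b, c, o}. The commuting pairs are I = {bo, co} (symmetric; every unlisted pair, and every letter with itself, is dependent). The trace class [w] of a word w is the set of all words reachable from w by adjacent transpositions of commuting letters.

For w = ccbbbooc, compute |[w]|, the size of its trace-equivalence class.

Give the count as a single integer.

28

drop 0:c onto floor
drop 1:c onto {0:c}
drop 2:b onto {1:c}
drop 3:b onto {2:b}
drop 4:b onto {3:b}
drop 5:o onto floor
drop 6:o onto {5:o}
drop 7:c onto {4:b}
ground layer = {0:c, 5:o}
drop-orders for the pieces not yet dropped (sum over which currently-grounded one goes next):
  1 to go: {6} 1  {7} 1
  2 to go: {4,7} 1  {5,6} 1  {6,7} 2
  3 to go: {3,4,7} 1  {4,6,7} 3  {5,6,7} 3
  4 to go: {2,3,4,7} 1  {3,4,6,7} 4  {4,5,6,7} 6
  5 to go: {1,2,3,4,7} 1  {2,3,4,6,7} 5  {3,4,5,6,7} 10
  6 to go: {0,1,2,3,4,7} 1  {1,2,3,4,6,7} 6  {2,3,4,5,6,7} 15
  if 0:c drops first: 21 orders
  if 5:o drops first: 7 orders
heap linearizations: 28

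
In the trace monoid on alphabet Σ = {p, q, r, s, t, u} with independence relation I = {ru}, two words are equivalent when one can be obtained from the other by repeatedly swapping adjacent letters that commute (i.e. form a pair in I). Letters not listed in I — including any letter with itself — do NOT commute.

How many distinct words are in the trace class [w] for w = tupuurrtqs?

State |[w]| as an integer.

#0=t has no predecessor
#1=u depends on [0:t]
#2=p depends on [1:u]
#3=u depends on [2:p]
#4=u depends on [3:u]
#5=r depends on [2:p]
#6=r depends on [5:r]
#7=t depends on [4:u, 6:r]
#8=q depends on [7:t]
#9=s depends on [8:q]
sources: [0:t]
N(rest) = Σ N(rest − s) over sources s of rest; N(one piece) = 1:
  size 1 → [9]=1
  size 2 → [8,9]=1
  size 3 → [7,8,9]=1
  size 4 → [4,7,8,9]=1  [6,7,8,9]=1
  size 5 → [3,4,7,8,9]=1  [4,6,7,8,9]=2  [5,6,7,8,9]=1
  size 6 → [3,4,6,7,8,9]=3  [4,5,6,7,8,9]=3
  size 7 → [3,4,5,6,7,8,9]=6
  size 8 → [2,3,4,5,6,7,8,9]=6
  first=0(t) contributes 6

6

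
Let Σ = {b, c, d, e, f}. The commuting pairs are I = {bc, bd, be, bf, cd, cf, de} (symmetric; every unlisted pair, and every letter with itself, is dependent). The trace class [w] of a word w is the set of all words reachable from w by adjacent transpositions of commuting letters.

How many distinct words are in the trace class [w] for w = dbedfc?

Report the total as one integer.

drop 0:d onto floor
drop 1:b onto floor
drop 2:e onto floor
drop 3:d onto {0:d}
drop 4:f onto {2:e, 3:d}
drop 5:c onto {2:e}
ground layer = {0:d, 1:b, 2:e}
drop-orders for the pieces not yet dropped (sum over which currently-grounded one goes next):
  1 to go: {1} 1  {4} 1  {5} 1
  2 to go: {1,4} 2  {1,5} 2  {3,4} 1  {4,5} 2
  3 to go: {0,3,4} 1  {1,3,4} 3  {1,4,5} 6  {2,4,5} 2  {3,4,5} 3
  4 to go: {0,1,3,4} 4  {0,3,4,5} 4  {1,2,4,5} 8  {1,3,4,5} 12  {2,3,4,5} 5
  if 0:d drops first: 25 orders
  if 1:b drops first: 9 orders
  if 2:e drops first: 20 orders
heap linearizations: 54

54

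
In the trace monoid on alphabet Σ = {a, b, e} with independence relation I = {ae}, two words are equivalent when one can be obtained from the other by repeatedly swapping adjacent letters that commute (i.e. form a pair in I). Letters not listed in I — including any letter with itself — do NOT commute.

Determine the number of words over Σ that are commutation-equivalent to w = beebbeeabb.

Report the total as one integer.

3

piece 0:b — minimal
piece 1:e rests on {0:b}
piece 2:e rests on {1:e}
piece 3:b rests on {2:e}
piece 4:b rests on {3:b}
piece 5:e rests on {4:b}
piece 6:e rests on {5:e}
piece 7:a rests on {4:b}
piece 8:b rests on {6:e, 7:a}
piece 9:b rests on {8:b}
minimal pieces: {0:b}
ways to finish when only these pieces remain (= sum over removing one remaining piece with nothing left below it):
  1 left: {9}→1
  2 left: {8,9}→1
  3 left: {6,8,9}→1  {7,8,9}→1
  4 left: {5,6,8,9}→1  {6,7,8,9}→2
  5 left: {5,6,7,8,9}→3
  6 left: {4,5,6,7,8,9}→3
  7 left: {3,4,5,6,7,8,9}→3
  8 left: {2,3,4,5,6,7,8,9}→3
  placing 0:b first → 3 extensions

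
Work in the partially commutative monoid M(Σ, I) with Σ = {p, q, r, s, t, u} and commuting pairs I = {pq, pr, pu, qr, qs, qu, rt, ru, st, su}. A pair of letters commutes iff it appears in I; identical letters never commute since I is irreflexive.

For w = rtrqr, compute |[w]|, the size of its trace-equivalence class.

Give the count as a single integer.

10

drop 0:r onto floor
drop 1:t onto floor
drop 2:r onto {0:r}
drop 3:q onto {1:t}
drop 4:r onto {2:r}
ground layer = {0:r, 1:t}
drop-orders for the pieces not yet dropped (sum over which currently-grounded one goes next):
  1 to go: {3} 1  {4} 1
  2 to go: {1,3} 1  {2,4} 1  {3,4} 2
  3 to go: {0,2,4} 1  {1,3,4} 3  {2,3,4} 3
  if 0:r drops first: 6 orders
  if 1:t drops first: 4 orders
heap linearizations: 10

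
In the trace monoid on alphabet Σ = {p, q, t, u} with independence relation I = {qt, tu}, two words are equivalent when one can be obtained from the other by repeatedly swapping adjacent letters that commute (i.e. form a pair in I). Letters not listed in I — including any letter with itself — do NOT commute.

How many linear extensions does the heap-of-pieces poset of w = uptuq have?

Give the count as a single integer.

0(u) covers ∅
1(p) covers 0:u
2(t) covers 1:p
3(u) covers 1:p
4(q) covers 3:u
floor of heap: 0:u
completions by unplaced set U, small U first (add the entries for U minus each lowest piece of U):
  |U|=1: {2}:1  {4}:1
  |U|=2: {2,4}:2  {3,4}:1
  |U|=3: {2,3,4}:3
  start at 0(u): 3

3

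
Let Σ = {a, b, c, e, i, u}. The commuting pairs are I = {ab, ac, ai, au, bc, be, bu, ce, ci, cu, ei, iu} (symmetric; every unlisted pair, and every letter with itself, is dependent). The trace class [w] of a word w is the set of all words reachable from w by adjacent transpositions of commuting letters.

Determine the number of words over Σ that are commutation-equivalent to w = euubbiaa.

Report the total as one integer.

drop 0:e onto floor
drop 1:u onto {0:e}
drop 2:u onto {1:u}
drop 3:b onto floor
drop 4:b onto {3:b}
drop 5:i onto {4:b}
drop 6:a onto {0:e}
drop 7:a onto {6:a}
ground layer = {0:e, 3:b}
drop-orders for the pieces not yet dropped (sum over which currently-grounded one goes next):
  1 to go: {2} 1  {5} 1  {7} 1
  2 to go: {1,2} 1  {2,5} 2  {2,7} 2  {4,5} 1  {5,7} 2  {6,7} 1
  3 to go: {1,2,5} 3  {1,2,7} 3  {2,4,5} 3  {2,5,7} 6  {2,6,7} 3  {3,4,5} 1  {4,5,7} 3  {5,6,7} 3
  4 to go: {1,2,4,5} 6  {1,2,5,7} 12  {1,2,6,7} 6  {2,3,4,5} 4  {2,4,5,7} 12  {2,5,6,7} 12  {3,4,5,7} 4  {4,5,6,7} 6
  5 to go: {0,1,2,6,7} 6  {1,2,3,4,5} 10  {1,2,4,5,7} 30  {1,2,5,6,7} 30  {2,3,4,5,7} 20  {2,4,5,6,7} 30  {3,4,5,6,7} 10
  6 to go: {0,1,2,5,6,7} 36  {1,2,3,4,5,7} 60  {1,2,4,5,6,7} 90  {2,3,4,5,6,7} 60
  if 0:e drops first: 210 orders
  if 3:b drops first: 126 orders
heap linearizations: 336

336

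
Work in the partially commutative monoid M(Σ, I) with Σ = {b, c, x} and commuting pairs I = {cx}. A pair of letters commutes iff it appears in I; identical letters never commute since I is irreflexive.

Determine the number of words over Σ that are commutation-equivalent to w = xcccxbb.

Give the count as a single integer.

10

#0=x has no predecessor
#1=c has no predecessor
#2=c depends on [1:c]
#3=c depends on [2:c]
#4=x depends on [0:x]
#5=b depends on [3:c, 4:x]
#6=b depends on [5:b]
sources: [0:x, 1:c]
N(rest) = Σ N(rest − s) over sources s of rest; N(one piece) = 1:
  size 1 → [6]=1
  size 2 → [5,6]=1
  size 3 → [3,5,6]=1  [4,5,6]=1
  size 4 → [0,4,5,6]=1  [2,3,5,6]=1  [3,4,5,6]=2
  size 5 → [0,3,4,5,6]=3  [1,2,3,5,6]=1  [2,3,4,5,6]=3
  first=0(x) contributes 4
  first=1(c) contributes 6
|[w]| = 10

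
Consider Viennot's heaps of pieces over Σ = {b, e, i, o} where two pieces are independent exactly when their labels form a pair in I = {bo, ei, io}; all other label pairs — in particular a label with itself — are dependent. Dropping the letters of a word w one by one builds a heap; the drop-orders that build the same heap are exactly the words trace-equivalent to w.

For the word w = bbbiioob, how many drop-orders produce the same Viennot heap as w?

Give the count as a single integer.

28

drop 0:b onto floor
drop 1:b onto {0:b}
drop 2:b onto {1:b}
drop 3:i onto {2:b}
drop 4:i onto {3:i}
drop 5:o onto floor
drop 6:o onto {5:o}
drop 7:b onto {4:i}
ground layer = {0:b, 5:o}
drop-orders for the pieces not yet dropped (sum over which currently-grounded one goes next):
  1 to go: {6} 1  {7} 1
  2 to go: {4,7} 1  {5,6} 1  {6,7} 2
  3 to go: {3,4,7} 1  {4,6,7} 3  {5,6,7} 3
  4 to go: {2,3,4,7} 1  {3,4,6,7} 4  {4,5,6,7} 6
  5 to go: {1,2,3,4,7} 1  {2,3,4,6,7} 5  {3,4,5,6,7} 10
  6 to go: {0,1,2,3,4,7} 1  {1,2,3,4,6,7} 6  {2,3,4,5,6,7} 15
  if 0:b drops first: 21 orders
  if 5:o drops first: 7 orders
heap linearizations: 28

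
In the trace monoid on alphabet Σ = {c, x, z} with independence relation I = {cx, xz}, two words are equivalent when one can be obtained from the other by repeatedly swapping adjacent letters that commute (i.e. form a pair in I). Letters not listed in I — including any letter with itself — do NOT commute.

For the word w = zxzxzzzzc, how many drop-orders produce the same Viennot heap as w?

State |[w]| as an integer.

#0=z has no predecessor
#1=x has no predecessor
#2=z depends on [0:z]
#3=x depends on [1:x]
#4=z depends on [2:z]
#5=z depends on [4:z]
#6=z depends on [5:z]
#7=z depends on [6:z]
#8=c depends on [7:z]
sources: [0:z, 1:x]
N(rest) = Σ N(rest − s) over sources s of rest; N(one piece) = 1:
  size 1 → [3]=1  [8]=1
  size 2 → [1,3]=1  [3,8]=2  [7,8]=1
  size 3 → [1,3,8]=3  [3,7,8]=3  [6,7,8]=1
  size 4 → [1,3,7,8]=6  [3,6,7,8]=4  [5,6,7,8]=1
  size 5 → [1,3,6,7,8]=10  [3,5,6,7,8]=5  [4,5,6,7,8]=1
  size 6 → [1,3,5,6,7,8]=15  [2,4,5,6,7,8]=1  [3,4,5,6,7,8]=6
  size 7 → [0,2,4,5,6,7,8]=1  [1,3,4,5,6,7,8]=21  [2,3,4,5,6,7,8]=7
  first=0(z) contributes 28
  first=1(x) contributes 8
|[w]| = 36

36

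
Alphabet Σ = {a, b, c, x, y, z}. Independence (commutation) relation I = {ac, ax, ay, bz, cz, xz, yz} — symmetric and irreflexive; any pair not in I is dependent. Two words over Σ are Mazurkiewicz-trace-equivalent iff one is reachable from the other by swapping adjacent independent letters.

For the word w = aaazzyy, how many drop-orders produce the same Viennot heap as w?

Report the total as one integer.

#0=a has no predecessor
#1=a depends on [0:a]
#2=a depends on [1:a]
#3=z depends on [2:a]
#4=z depends on [3:z]
#5=y has no predecessor
#6=y depends on [5:y]
sources: [0:a, 5:y]
N(rest) = Σ N(rest − s) over sources s of rest; N(one piece) = 1:
  size 1 → [4]=1  [6]=1
  size 2 → [3,4]=1  [4,6]=2  [5,6]=1
  size 3 → [2,3,4]=1  [3,4,6]=3  [4,5,6]=3
  size 4 → [1,2,3,4]=1  [2,3,4,6]=4  [3,4,5,6]=6
  size 5 → [0,1,2,3,4]=1  [1,2,3,4,6]=5  [2,3,4,5,6]=10
  first=0(a) contributes 15
  first=5(y) contributes 6
|[w]| = 21

21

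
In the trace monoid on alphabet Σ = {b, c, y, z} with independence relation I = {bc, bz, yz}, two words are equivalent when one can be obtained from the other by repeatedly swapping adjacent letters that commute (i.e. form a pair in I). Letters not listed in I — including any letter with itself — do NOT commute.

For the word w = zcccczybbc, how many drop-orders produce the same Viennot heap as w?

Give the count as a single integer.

piece 0:z — minimal
piece 1:c rests on {0:z}
piece 2:c rests on {1:c}
piece 3:c rests on {2:c}
piece 4:c rests on {3:c}
piece 5:z rests on {4:c}
piece 6:y rests on {4:c}
piece 7:b rests on {6:y}
piece 8:b rests on {7:b}
piece 9:c rests on {5:z, 6:y}
minimal pieces: {0:z}
ways to finish when only these pieces remain (= sum over removing one remaining piece with nothing left below it):
  1 left: {8}→1  {9}→1
  2 left: {5,9}→1  {7,8}→1  {8,9}→2
  3 left: {5,8,9}→3  {7,8,9}→3
  4 left: {5,7,8,9}→6  {6,7,8,9}→3
  5 left: {5,6,7,8,9}→9
  6 left: {4,5,6,7,8,9}→9
  7 left: {3,4,5,6,7,8,9}→9
  8 left: {2,3,4,5,6,7,8,9}→9
  placing 0:z first → 9 extensions

9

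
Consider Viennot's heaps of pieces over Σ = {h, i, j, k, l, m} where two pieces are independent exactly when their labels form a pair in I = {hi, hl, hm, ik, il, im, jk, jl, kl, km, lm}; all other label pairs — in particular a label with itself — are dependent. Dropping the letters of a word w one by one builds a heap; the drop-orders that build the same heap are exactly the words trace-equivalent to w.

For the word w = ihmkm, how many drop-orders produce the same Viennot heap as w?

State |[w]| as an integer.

#0=i has no predecessor
#1=h has no predecessor
#2=m has no predecessor
#3=k depends on [1:h]
#4=m depends on [2:m]
sources: [0:i, 1:h, 2:m]
N(rest) = Σ N(rest − s) over sources s of rest; N(one piece) = 1:
  size 1 → [0]=1  [3]=1  [4]=1
  size 2 → [0,3]=2  [0,4]=2  [1,3]=1  [2,4]=1  [3,4]=2
  size 3 → [0,1,3]=3  [0,2,4]=3  [0,3,4]=6  [1,3,4]=3  [2,3,4]=3
  first=0(i) contributes 6
  first=1(h) contributes 12
  first=2(m) contributes 12
|[w]| = 30

30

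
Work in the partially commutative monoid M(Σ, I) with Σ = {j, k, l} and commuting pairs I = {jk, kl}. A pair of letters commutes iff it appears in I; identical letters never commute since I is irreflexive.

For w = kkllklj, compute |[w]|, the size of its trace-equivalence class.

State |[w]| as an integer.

0(k) covers ∅
1(k) covers 0:k
2(l) covers ∅
3(l) covers 2:l
4(k) covers 1:k
5(l) covers 3:l
6(j) covers 5:l
floor of heap: 0:k, 2:l
completions by unplaced set U, small U first (add the entries for U minus each lowest piece of U):
  |U|=1: {4}:1  {6}:1
  |U|=2: {1,4}:1  {4,6}:2  {5,6}:1
  |U|=3: {0,1,4}:1  {1,4,6}:3  {3,5,6}:1  {4,5,6}:3
  |U|=4: {0,1,4,6}:4  {1,4,5,6}:6  {2,3,5,6}:1  {3,4,5,6}:4
  |U|=5: {0,1,4,5,6}:10  {1,3,4,5,6}:10  {2,3,4,5,6}:5
  start at 0(k): 15
  start at 2(l): 20
sum over floor = 35

35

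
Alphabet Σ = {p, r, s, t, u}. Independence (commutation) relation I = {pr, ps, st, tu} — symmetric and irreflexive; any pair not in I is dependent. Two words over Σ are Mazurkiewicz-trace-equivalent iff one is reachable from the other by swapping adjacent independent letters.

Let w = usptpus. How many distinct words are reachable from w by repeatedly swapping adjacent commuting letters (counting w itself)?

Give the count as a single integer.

4

0(u) covers ∅
1(s) covers 0:u
2(p) covers 0:u
3(t) covers 2:p
4(p) covers 3:t
5(u) covers 1:s, 4:p
6(s) covers 5:u
floor of heap: 0:u
completions by unplaced set U, small U first (add the entries for U minus each lowest piece of U):
  |U|=1: {6}:1
  |U|=2: {5,6}:1
  |U|=3: {1,5,6}:1  {4,5,6}:1
  |U|=4: {1,4,5,6}:2  {3,4,5,6}:1
  |U|=5: {1,3,4,5,6}:3  {2,3,4,5,6}:1
  start at 0(u): 4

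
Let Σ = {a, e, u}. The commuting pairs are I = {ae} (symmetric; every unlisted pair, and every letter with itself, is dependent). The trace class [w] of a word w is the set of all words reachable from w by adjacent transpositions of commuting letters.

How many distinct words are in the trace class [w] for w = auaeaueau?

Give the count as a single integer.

piece 0:a — minimal
piece 1:u rests on {0:a}
piece 2:a rests on {1:u}
piece 3:e rests on {1:u}
piece 4:a rests on {2:a}
piece 5:u rests on {3:e, 4:a}
piece 6:e rests on {5:u}
piece 7:a rests on {5:u}
piece 8:u rests on {6:e, 7:a}
minimal pieces: {0:a}
ways to finish when only these pieces remain (= sum over removing one remaining piece with nothing left below it):
  1 left: {8}→1
  2 left: {6,8}→1  {7,8}→1
  3 left: {6,7,8}→2
  4 left: {5,6,7,8}→2
  5 left: {3,5,6,7,8}→2  {4,5,6,7,8}→2
  6 left: {2,4,5,6,7,8}→2  {3,4,5,6,7,8}→4
  7 left: {2,3,4,5,6,7,8}→6
  placing 0:a first → 6 extensions

6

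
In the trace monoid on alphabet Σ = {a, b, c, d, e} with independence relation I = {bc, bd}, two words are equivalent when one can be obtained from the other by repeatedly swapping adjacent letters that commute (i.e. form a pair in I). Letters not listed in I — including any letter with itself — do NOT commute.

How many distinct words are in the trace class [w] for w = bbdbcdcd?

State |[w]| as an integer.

#0=b has no predecessor
#1=b depends on [0:b]
#2=d has no predecessor
#3=b depends on [1:b]
#4=c depends on [2:d]
#5=d depends on [4:c]
#6=c depends on [5:d]
#7=d depends on [6:c]
sources: [0:b, 2:d]
N(rest) = Σ N(rest − s) over sources s of rest; N(one piece) = 1:
  size 1 → [3]=1  [7]=1
  size 2 → [1,3]=1  [3,7]=2  [6,7]=1
  size 3 → [0,1,3]=1  [1,3,7]=3  [3,6,7]=3  [5,6,7]=1
  size 4 → [0,1,3,7]=4  [1,3,6,7]=6  [3,5,6,7]=4  [4,5,6,7]=1
  size 5 → [0,1,3,6,7]=10  [1,3,5,6,7]=10  [2,4,5,6,7]=1  [3,4,5,6,7]=5
  size 6 → [0,1,3,5,6,7]=20  [1,3,4,5,6,7]=15  [2,3,4,5,6,7]=6
  first=0(b) contributes 21
  first=2(d) contributes 35
|[w]| = 56

56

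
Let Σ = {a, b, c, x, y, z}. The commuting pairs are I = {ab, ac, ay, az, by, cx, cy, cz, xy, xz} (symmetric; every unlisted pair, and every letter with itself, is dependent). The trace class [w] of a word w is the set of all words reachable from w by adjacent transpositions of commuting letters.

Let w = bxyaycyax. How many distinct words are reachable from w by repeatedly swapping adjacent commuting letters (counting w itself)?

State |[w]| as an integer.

piece 0:b — minimal
piece 1:x rests on {0:b}
piece 2:y — minimal
piece 3:a rests on {1:x}
piece 4:y rests on {2:y}
piece 5:c rests on {0:b}
piece 6:y rests on {4:y}
piece 7:a rests on {3:a}
piece 8:x rests on {7:a}
minimal pieces: {0:b, 2:y}
ways to finish when only these pieces remain (= sum over removing one remaining piece with nothing left below it):
  1 left: {5}→1  {6}→1  {8}→1
  2 left: {4,6}→1  {5,6}→2  {5,8}→2  {6,8}→2  {7,8}→1
  3 left: {2,4,6}→1  {3,7,8}→1  {4,5,6}→3  {4,6,8}→3  {5,6,8}→6  {5,7,8}→3  {6,7,8}→3
  4 left: {1,3,7,8}→1  {2,4,5,6}→4  {2,4,6,8}→4  {3,5,7,8}→4  {3,6,7,8}→4  {4,5,6,8}→12  {4,6,7,8}→6  {5,6,7,8}→12
  5 left: {1,3,5,7,8}→5  {1,3,6,7,8}→5  {2,4,5,6,8}→20  {2,4,6,7,8}→10  {3,4,6,7,8}→10  {3,5,6,7,8}→20  {4,5,6,7,8}→30
  6 left: {0,1,3,5,7,8}→5  {1,3,4,6,7,8}→15  {1,3,5,6,7,8}→30  {2,3,4,6,7,8}→20  {2,4,5,6,7,8}→60  {3,4,5,6,7,8}→60
  7 left: {0,1,3,5,6,7,8}→35  {1,2,3,4,6,7,8}→35  {1,3,4,5,6,7,8}→105  {2,3,4,5,6,7,8}→140
  placing 0:b first → 280 extensions
  placing 2:y first → 140 extensions
total linear extensions = 420

420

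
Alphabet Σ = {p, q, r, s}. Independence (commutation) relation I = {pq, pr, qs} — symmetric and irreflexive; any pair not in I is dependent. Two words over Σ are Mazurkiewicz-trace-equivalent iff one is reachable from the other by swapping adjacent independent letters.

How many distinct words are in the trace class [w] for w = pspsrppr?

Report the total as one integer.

6

0(p) covers ∅
1(s) covers 0:p
2(p) covers 1:s
3(s) covers 2:p
4(r) covers 3:s
5(p) covers 3:s
6(p) covers 5:p
7(r) covers 4:r
floor of heap: 0:p
completions by unplaced set U, small U first (add the entries for U minus each lowest piece of U):
  |U|=1: {6}:1  {7}:1
  |U|=2: {4,7}:1  {5,6}:1  {6,7}:2
  |U|=3: {4,6,7}:3  {5,6,7}:3
  |U|=4: {4,5,6,7}:6
  |U|=5: {3,4,5,6,7}:6
  |U|=6: {2,3,4,5,6,7}:6
  start at 0(p): 6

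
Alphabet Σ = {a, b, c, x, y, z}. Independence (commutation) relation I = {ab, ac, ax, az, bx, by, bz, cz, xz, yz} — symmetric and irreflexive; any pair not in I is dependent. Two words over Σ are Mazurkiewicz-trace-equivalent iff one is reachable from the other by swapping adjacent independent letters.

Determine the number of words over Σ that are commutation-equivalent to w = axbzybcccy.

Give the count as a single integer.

piece 0:a — minimal
piece 1:x — minimal
piece 2:b — minimal
piece 3:z — minimal
piece 4:y rests on {0:a, 1:x}
piece 5:b rests on {2:b}
piece 6:c rests on {4:y, 5:b}
piece 7:c rests on {6:c}
piece 8:c rests on {7:c}
piece 9:y rests on {8:c}
minimal pieces: {0:a, 1:x, 2:b, 3:z}
ways to finish when only these pieces remain (= sum over removing one remaining piece with nothing left below it):
  1 left: {3}→1  {9}→1
  2 left: {3,9}→2  {8,9}→1
  3 left: {3,8,9}→3  {7,8,9}→1
  4 left: {3,7,8,9}→4  {6,7,8,9}→1
  5 left: {3,6,7,8,9}→5  {4,6,7,8,9}→1  {5,6,7,8,9}→1
  6 left: {0,4,6,7,8,9}→1  {1,4,6,7,8,9}→1  {2,5,6,7,8,9}→1  {3,4,6,7,8,9}→6  {3,5,6,7,8,9}→6  {4,5,6,7,8,9}→2
  7 left: {0,1,4,6,7,8,9}→2  {0,3,4,6,7,8,9}→7  {0,4,5,6,7,8,9}→3  {1,3,4,6,7,8,9}→7  {1,4,5,6,7,8,9}→3  {2,3,5,6,7,8,9}→7  {2,4,5,6,7,8,9}→3  {3,4,5,6,7,8,9}→14
  8 left: {0,1,3,4,6,7,8,9}→16  {0,1,4,5,6,7,8,9}→8  {0,2,4,5,6,7,8,9}→6  {0,3,4,5,6,7,8,9}→24  {1,2,4,5,6,7,8,9}→6  {1,3,4,5,6,7,8,9}→24  {2,3,4,5,6,7,8,9}→24
  placing 0:a first → 54 extensions
  placing 1:x first → 54 extensions
  placing 2:b first → 72 extensions
  placing 3:z first → 20 extensions
total linear extensions = 200

200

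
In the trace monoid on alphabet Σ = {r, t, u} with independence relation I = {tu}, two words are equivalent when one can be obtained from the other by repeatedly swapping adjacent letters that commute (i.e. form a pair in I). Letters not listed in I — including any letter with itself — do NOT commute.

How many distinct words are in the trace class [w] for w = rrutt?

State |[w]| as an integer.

3

drop 0:r onto floor
drop 1:r onto {0:r}
drop 2:u onto {1:r}
drop 3:t onto {1:r}
drop 4:t onto {3:t}
ground layer = {0:r}
drop-orders for the pieces not yet dropped (sum over which currently-grounded one goes next):
  1 to go: {2} 1  {4} 1
  2 to go: {2,4} 2  {3,4} 1
  3 to go: {2,3,4} 3
  if 0:r drops first: 3 orders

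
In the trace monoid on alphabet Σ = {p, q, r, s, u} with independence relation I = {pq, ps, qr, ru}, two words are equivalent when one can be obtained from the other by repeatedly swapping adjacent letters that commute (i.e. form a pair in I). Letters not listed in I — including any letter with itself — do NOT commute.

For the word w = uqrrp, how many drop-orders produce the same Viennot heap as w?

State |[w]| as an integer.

9

#0=u has no predecessor
#1=q depends on [0:u]
#2=r has no predecessor
#3=r depends on [2:r]
#4=p depends on [0:u, 3:r]
sources: [0:u, 2:r]
N(rest) = Σ N(rest − s) over sources s of rest; N(one piece) = 1:
  size 1 → [1]=1  [4]=1
  size 2 → [1,4]=2  [3,4]=1
  size 3 → [0,1,4]=2  [1,3,4]=3  [2,3,4]=1
  first=0(u) contributes 4
  first=2(r) contributes 5
|[w]| = 9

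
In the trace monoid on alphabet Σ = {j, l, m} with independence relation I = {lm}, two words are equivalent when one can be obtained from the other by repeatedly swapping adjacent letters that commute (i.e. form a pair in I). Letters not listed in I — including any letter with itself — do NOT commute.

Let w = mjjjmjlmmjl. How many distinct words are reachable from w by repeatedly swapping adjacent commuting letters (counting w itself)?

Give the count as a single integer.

piece 0:m — minimal
piece 1:j rests on {0:m}
piece 2:j rests on {1:j}
piece 3:j rests on {2:j}
piece 4:m rests on {3:j}
piece 5:j rests on {4:m}
piece 6:l rests on {5:j}
piece 7:m rests on {5:j}
piece 8:m rests on {7:m}
piece 9:j rests on {6:l, 8:m}
piece 10:l rests on {9:j}
minimal pieces: {0:m}
ways to finish when only these pieces remain (= sum over removing one remaining piece with nothing left below it):
  1 left: {10}→1
  2 left: {9,10}→1
  3 left: {6,9,10}→1  {8,9,10}→1
  4 left: {6,8,9,10}→2  {7,8,9,10}→1
  5 left: {6,7,8,9,10}→3
  6 left: {5,6,7,8,9,10}→3
  7 left: {4,5,6,7,8,9,10}→3
  8 left: {3,4,5,6,7,8,9,10}→3
  9 left: {2,3,4,5,6,7,8,9,10}→3
  placing 0:m first → 3 extensions

3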